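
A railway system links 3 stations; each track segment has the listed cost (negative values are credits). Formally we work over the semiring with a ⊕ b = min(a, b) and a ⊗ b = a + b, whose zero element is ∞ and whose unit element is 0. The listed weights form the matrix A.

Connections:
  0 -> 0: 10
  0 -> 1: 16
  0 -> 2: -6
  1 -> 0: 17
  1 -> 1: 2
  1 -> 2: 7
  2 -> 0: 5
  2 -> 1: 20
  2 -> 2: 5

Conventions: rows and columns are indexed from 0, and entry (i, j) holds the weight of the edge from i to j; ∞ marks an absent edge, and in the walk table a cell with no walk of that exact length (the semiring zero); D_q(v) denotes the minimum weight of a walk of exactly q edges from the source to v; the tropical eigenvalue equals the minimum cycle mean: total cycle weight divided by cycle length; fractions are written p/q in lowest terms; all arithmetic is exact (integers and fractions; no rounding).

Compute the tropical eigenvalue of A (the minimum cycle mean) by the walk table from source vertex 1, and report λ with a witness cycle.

q=0: [∞, 0, ∞]
q=1: [17, 2, 7]
q=2: [12, 4, 9]
q=3: [14, 6, 6]
Optimal cycle mean attained by: cycle 0->2->0, total (-6) + 5, length 2.
Answer: λ = -1/2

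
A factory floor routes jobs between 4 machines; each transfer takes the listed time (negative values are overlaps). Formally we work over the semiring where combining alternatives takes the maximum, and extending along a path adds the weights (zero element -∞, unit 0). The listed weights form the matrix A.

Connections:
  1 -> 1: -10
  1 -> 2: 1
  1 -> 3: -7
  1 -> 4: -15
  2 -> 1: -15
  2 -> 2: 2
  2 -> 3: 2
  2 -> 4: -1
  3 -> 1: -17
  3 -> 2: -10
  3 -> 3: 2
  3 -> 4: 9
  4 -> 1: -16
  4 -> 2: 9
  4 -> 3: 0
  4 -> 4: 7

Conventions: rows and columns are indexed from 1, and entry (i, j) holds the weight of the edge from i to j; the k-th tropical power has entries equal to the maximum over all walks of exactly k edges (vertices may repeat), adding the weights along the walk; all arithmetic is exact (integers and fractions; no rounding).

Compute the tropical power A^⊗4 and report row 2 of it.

A^⊗2:
  [-14, 3, 3, 2]
  [-13, 8, 4, 11]
  [-7, 18, 9, 16]
  [-6, 16, 11, 14]
A^⊗3:
  [-12, 11, 5, 12]
  [-5, 20, 11, 18]
  [3, 25, 20, 23]
  [1, 23, 18, 21]
A^⊗4:
  [-4, 21, 13, 19]
  [5, 27, 22, 25]
  [10, 32, 27, 30]
  [8, 30, 25, 28]
Answer: row 2 of A^⊗4 = [5, 27, 22, 25]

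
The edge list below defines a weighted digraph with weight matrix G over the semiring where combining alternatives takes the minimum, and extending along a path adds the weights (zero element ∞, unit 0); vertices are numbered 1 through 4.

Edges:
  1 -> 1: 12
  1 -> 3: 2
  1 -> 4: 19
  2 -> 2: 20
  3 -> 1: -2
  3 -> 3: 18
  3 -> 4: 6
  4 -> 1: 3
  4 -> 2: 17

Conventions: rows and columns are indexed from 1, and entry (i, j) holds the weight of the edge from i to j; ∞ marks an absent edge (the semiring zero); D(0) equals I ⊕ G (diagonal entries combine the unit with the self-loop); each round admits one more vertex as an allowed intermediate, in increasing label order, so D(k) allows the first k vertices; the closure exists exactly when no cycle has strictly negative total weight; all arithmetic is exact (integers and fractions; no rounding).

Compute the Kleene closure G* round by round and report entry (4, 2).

D(0):
  [0, ∞, 2, 19]
  [∞, 0, ∞, ∞]
  [-2, ∞, 0, 6]
  [3, 17, ∞, 0]
D(1):
  [0, ∞, 2, 19]
  [∞, 0, ∞, ∞]
  [-2, ∞, 0, 6]
  [3, 17, 5, 0]
D(2):
  [0, ∞, 2, 19]
  [∞, 0, ∞, ∞]
  [-2, ∞, 0, 6]
  [3, 17, 5, 0]
D(3):
  [0, ∞, 2, 8]
  [∞, 0, ∞, ∞]
  [-2, ∞, 0, 6]
  [3, 17, 5, 0]
D(4):
  [0, 25, 2, 8]
  [∞, 0, ∞, ∞]
  [-2, 23, 0, 6]
  [3, 17, 5, 0]
Answer: G*[4][2] = 17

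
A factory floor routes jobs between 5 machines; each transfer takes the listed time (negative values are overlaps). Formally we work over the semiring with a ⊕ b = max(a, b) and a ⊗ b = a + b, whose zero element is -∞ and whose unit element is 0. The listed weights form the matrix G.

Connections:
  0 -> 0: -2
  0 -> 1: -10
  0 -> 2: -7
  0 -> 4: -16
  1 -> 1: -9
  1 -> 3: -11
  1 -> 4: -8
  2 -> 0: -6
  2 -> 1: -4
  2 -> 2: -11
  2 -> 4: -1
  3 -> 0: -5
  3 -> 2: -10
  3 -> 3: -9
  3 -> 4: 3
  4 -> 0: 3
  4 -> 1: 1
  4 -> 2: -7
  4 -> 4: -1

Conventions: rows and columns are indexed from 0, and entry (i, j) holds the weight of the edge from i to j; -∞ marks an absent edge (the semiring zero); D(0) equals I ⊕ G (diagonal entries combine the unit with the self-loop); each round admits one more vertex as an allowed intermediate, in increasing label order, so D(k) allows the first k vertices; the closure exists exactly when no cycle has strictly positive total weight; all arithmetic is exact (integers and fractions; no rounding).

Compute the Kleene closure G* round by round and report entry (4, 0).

D(0):
  [0, -10, -7, -∞, -16]
  [-∞, 0, -∞, -11, -8]
  [-6, -4, 0, -∞, -1]
  [-5, -∞, -10, 0, 3]
  [3, 1, -7, -∞, 0]
D(1):
  [0, -10, -7, -∞, -16]
  [-∞, 0, -∞, -11, -8]
  [-6, -4, 0, -∞, -1]
  [-5, -15, -10, 0, 3]
  [3, 1, -4, -∞, 0]
D(2):
  [0, -10, -7, -21, -16]
  [-∞, 0, -∞, -11, -8]
  [-6, -4, 0, -15, -1]
  [-5, -15, -10, 0, 3]
  [3, 1, -4, -10, 0]
D(3):
  [0, -10, -7, -21, -8]
  [-∞, 0, -∞, -11, -8]
  [-6, -4, 0, -15, -1]
  [-5, -14, -10, 0, 3]
  [3, 1, -4, -10, 0]
D(4):
  [0, -10, -7, -21, -8]
  [-16, 0, -21, -11, -8]
  [-6, -4, 0, -15, -1]
  [-5, -14, -10, 0, 3]
  [3, 1, -4, -10, 0]
D(5):
  [0, -7, -7, -18, -8]
  [-5, 0, -12, -11, -8]
  [2, 0, 0, -11, -1]
  [6, 4, -1, 0, 3]
  [3, 1, -4, -10, 0]
Answer: G*[4][0] = 3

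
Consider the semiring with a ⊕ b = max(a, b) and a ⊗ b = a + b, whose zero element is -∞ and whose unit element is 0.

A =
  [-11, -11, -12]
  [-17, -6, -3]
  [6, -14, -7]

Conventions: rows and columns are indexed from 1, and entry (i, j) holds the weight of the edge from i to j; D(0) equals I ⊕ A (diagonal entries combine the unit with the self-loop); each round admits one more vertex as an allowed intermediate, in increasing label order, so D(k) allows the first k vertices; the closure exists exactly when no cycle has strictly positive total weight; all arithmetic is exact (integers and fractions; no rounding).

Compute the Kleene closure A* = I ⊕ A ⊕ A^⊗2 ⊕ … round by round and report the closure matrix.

D(0):
  [0, -11, -12]
  [-17, 0, -3]
  [6, -14, 0]
D(1):
  [0, -11, -12]
  [-17, 0, -3]
  [6, -5, 0]
D(2):
  [0, -11, -12]
  [-17, 0, -3]
  [6, -5, 0]
D(3):
  [0, -11, -12]
  [3, 0, -3]
  [6, -5, 0]
Answer: A* = [[0, -11, -12], [3, 0, -3], [6, -5, 0]]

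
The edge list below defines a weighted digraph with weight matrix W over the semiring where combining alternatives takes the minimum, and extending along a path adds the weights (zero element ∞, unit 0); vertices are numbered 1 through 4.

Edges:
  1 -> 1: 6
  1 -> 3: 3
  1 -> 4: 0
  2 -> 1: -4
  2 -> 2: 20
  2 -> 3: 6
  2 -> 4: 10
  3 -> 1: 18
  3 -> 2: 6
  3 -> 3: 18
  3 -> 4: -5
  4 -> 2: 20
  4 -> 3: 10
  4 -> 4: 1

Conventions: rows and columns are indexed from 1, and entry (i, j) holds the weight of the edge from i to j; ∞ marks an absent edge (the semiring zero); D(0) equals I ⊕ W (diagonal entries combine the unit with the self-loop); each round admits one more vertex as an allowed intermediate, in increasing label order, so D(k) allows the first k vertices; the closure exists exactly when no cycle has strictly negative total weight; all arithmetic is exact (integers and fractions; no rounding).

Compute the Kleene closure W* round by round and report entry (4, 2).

D(0):
  [0, ∞, 3, 0]
  [-4, 0, 6, 10]
  [18, 6, 0, -5]
  [∞, 20, 10, 0]
D(1):
  [0, ∞, 3, 0]
  [-4, 0, -1, -4]
  [18, 6, 0, -5]
  [∞, 20, 10, 0]
D(2):
  [0, ∞, 3, 0]
  [-4, 0, -1, -4]
  [2, 6, 0, -5]
  [16, 20, 10, 0]
D(3):
  [0, 9, 3, -2]
  [-4, 0, -1, -6]
  [2, 6, 0, -5]
  [12, 16, 10, 0]
D(4):
  [0, 9, 3, -2]
  [-4, 0, -1, -6]
  [2, 6, 0, -5]
  [12, 16, 10, 0]
Answer: W*[4][2] = 16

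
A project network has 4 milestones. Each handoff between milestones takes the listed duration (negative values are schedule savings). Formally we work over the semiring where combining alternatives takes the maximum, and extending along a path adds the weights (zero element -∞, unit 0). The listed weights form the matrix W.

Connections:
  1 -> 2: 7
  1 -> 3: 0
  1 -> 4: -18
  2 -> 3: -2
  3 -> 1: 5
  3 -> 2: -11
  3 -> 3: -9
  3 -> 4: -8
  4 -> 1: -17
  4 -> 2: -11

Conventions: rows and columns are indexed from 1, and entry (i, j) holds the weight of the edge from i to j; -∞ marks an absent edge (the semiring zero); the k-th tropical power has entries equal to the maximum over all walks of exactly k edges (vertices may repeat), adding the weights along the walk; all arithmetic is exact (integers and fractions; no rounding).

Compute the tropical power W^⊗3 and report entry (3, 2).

W^⊗2:
  [5, -11, 5, -8]
  [3, -13, -11, -10]
  [-4, 12, 5, -13]
  [-∞, -10, -13, -35]
W^⊗3:
  [10, 12, 5, -3]
  [-6, 10, 3, -15]
  [10, 3, 10, -3]
  [-8, -24, -12, -21]
Key observation: the optimum is the walk 3->3->1->2, with weight (-9) + 5 + 7 = 3.
Optimal value attained by: walk 3->3->1->2.
Answer: (W^⊗3)[3][2] = 3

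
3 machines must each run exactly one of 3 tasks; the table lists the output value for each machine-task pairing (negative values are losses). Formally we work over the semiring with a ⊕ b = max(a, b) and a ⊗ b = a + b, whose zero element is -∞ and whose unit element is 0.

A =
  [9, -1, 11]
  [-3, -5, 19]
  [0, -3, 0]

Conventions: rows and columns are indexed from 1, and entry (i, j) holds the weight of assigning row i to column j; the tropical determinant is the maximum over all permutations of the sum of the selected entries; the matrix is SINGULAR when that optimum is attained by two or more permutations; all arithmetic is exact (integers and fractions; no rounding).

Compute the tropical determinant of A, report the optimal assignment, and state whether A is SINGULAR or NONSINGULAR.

σ = (1, 2, 3): 9 + (-5) + 0 = 4
σ = (1, 3, 2): 9 + 19 + (-3) = 25
σ = (2, 1, 3): (-1) + (-3) + 0 = -4
σ = (2, 3, 1): (-1) + 19 + 0 = 18
σ = (3, 1, 2): 11 + (-3) + (-3) = 5
σ = (3, 2, 1): 11 + (-5) + 0 = 6
Optimal value attained by: σ = (1, 3, 2).
Answer: det⊕(A) = 25; verdict: NONSINGULAR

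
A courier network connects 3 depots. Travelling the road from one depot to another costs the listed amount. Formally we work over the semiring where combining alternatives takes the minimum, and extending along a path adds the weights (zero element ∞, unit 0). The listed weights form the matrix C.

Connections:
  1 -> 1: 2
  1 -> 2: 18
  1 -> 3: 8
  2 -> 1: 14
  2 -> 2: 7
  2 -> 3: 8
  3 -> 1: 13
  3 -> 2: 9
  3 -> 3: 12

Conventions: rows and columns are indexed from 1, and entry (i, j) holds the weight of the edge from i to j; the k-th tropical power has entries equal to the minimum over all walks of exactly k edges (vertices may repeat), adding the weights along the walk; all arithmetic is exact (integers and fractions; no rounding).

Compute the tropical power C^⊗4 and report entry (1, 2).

C^⊗2:
  [4, 17, 10]
  [16, 14, 15]
  [15, 16, 17]
C^⊗3:
  [6, 19, 12]
  [18, 21, 22]
  [17, 23, 23]
C^⊗4:
  [8, 21, 14]
  [20, 28, 26]
  [19, 30, 25]
Key observation: the optimum is the walk 1->1->1->3->2, with weight 2 + 2 + 8 + 9 = 21.
Optimal value attained by: walk 1->1->1->3->2.
Answer: (C^⊗4)[1][2] = 21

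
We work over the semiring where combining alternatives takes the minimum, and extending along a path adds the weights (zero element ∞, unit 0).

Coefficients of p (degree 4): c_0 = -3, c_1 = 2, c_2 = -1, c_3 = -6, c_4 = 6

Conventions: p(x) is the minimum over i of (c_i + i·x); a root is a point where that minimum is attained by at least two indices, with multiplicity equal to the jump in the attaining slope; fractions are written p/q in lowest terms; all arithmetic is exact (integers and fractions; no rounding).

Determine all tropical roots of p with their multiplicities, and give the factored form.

hull edge (i=0, c=-3) to (i=3, c=-6): slope -1, span 3
hull edge (i=3, c=-6) to (i=4, c=6): slope 12, span 1
Factored form: p(x) = 6 ⊗ (x ⊕ (-12)) ⊗ (x ⊕ 1) ⊗ (x ⊕ 1) ⊗ (x ⊕ 1)
Answer: roots = -12 (mult 1), 1 (mult 3)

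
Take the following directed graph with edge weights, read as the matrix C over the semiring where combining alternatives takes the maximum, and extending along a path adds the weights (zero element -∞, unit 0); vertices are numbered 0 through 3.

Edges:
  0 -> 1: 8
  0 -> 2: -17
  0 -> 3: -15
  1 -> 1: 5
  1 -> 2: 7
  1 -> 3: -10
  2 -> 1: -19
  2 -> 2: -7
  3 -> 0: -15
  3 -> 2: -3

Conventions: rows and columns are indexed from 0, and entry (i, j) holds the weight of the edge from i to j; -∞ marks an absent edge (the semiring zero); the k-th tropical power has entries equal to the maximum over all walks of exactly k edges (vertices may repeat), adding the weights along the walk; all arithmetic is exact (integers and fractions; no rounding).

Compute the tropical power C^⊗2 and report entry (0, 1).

C^⊗2:
  [-30, 13, 15, -2]
  [-25, 10, 12, -5]
  [-∞, -14, -12, -29]
  [-∞, -7, -10, -30]
Key observation: the optimum is the walk 0->1->1, with weight 8 + 5 = 13.
Optimal value attained by: walk 0->1->1.
Answer: (C^⊗2)[0][1] = 13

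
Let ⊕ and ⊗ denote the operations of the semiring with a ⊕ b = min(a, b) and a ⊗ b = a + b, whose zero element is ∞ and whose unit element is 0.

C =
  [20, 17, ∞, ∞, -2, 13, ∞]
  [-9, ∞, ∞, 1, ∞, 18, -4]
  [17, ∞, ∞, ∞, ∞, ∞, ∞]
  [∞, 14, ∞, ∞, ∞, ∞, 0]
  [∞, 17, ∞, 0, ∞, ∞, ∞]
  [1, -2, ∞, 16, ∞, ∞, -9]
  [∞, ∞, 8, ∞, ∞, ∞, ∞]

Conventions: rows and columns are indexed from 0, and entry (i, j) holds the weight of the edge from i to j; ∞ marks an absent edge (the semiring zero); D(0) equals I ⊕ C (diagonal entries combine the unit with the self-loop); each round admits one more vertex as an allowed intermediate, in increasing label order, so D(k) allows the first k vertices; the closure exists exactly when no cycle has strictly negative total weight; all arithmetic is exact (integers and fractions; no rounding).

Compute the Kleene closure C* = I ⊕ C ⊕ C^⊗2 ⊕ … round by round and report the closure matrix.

D(0):
  [0, 17, ∞, ∞, -2, 13, ∞]
  [-9, 0, ∞, 1, ∞, 18, -4]
  [17, ∞, 0, ∞, ∞, ∞, ∞]
  [∞, 14, ∞, 0, ∞, ∞, 0]
  [∞, 17, ∞, 0, 0, ∞, ∞]
  [1, -2, ∞, 16, ∞, 0, -9]
  [∞, ∞, 8, ∞, ∞, ∞, 0]
D(1):
  [0, 17, ∞, ∞, -2, 13, ∞]
  [-9, 0, ∞, 1, -11, 4, -4]
  [17, 34, 0, ∞, 15, 30, ∞]
  [∞, 14, ∞, 0, ∞, ∞, 0]
  [∞, 17, ∞, 0, 0, ∞, ∞]
  [1, -2, ∞, 16, -1, 0, -9]
  [∞, ∞, 8, ∞, ∞, ∞, 0]
D(2):
  [0, 17, ∞, 18, -2, 13, 13]
  [-9, 0, ∞, 1, -11, 4, -4]
  [17, 34, 0, 35, 15, 30, 30]
  [5, 14, ∞, 0, 3, 18, 0]
  [8, 17, ∞, 0, 0, 21, 13]
  [-11, -2, ∞, -1, -13, 0, -9]
  [∞, ∞, 8, ∞, ∞, ∞, 0]
D(3):
  [0, 17, ∞, 18, -2, 13, 13]
  [-9, 0, ∞, 1, -11, 4, -4]
  [17, 34, 0, 35, 15, 30, 30]
  [5, 14, ∞, 0, 3, 18, 0]
  [8, 17, ∞, 0, 0, 21, 13]
  [-11, -2, ∞, -1, -13, 0, -9]
  [25, 42, 8, 43, 23, 38, 0]
D(4):
  [0, 17, ∞, 18, -2, 13, 13]
  [-9, 0, ∞, 1, -11, 4, -4]
  [17, 34, 0, 35, 15, 30, 30]
  [5, 14, ∞, 0, 3, 18, 0]
  [5, 14, ∞, 0, 0, 18, 0]
  [-11, -2, ∞, -1, -13, 0, -9]
  [25, 42, 8, 43, 23, 38, 0]
D(5):
  [0, 12, ∞, -2, -2, 13, -2]
  [-9, 0, ∞, -11, -11, 4, -11]
  [17, 29, 0, 15, 15, 30, 15]
  [5, 14, ∞, 0, 3, 18, 0]
  [5, 14, ∞, 0, 0, 18, 0]
  [-11, -2, ∞, -13, -13, 0, -13]
  [25, 37, 8, 23, 23, 38, 0]
D(6):
  [0, 11, ∞, -2, -2, 13, -2]
  [-9, 0, ∞, -11, -11, 4, -11]
  [17, 28, 0, 15, 15, 30, 15]
  [5, 14, ∞, 0, 3, 18, 0]
  [5, 14, ∞, 0, 0, 18, 0]
  [-11, -2, ∞, -13, -13, 0, -13]
  [25, 36, 8, 23, 23, 38, 0]
D(7):
  [0, 11, 6, -2, -2, 13, -2]
  [-9, 0, -3, -11, -11, 4, -11]
  [17, 28, 0, 15, 15, 30, 15]
  [5, 14, 8, 0, 3, 18, 0]
  [5, 14, 8, 0, 0, 18, 0]
  [-11, -2, -5, -13, -13, 0, -13]
  [25, 36, 8, 23, 23, 38, 0]
Answer: C* = [[0, 11, 6, -2, -2, 13, -2], [-9, 0, -3, -11, -11, 4, -11], [17, 28, 0, 15, 15, 30, 15], [5, 14, 8, 0, 3, 18, 0], [5, 14, 8, 0, 0, 18, 0], [-11, -2, -5, -13, -13, 0, -13], [25, 36, 8, 23, 23, 38, 0]]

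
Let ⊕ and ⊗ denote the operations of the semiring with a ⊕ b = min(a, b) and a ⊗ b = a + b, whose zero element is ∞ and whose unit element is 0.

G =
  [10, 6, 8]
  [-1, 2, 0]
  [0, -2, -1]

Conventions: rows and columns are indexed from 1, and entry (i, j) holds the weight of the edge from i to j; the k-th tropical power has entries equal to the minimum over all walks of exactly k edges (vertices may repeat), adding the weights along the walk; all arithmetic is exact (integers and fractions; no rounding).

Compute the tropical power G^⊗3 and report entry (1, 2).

G^⊗2:
  [5, 6, 6]
  [0, -2, -1]
  [-3, -3, -2]
G^⊗3:
  [5, 4, 5]
  [-3, -3, -2]
  [-4, -4, -3]
Key observation: the optimum is the walk 1->2->3->2, with weight 6 + 0 + (-2) = 4.
Optimal value attained by: walk 1->2->3->2.
Answer: (G^⊗3)[1][2] = 4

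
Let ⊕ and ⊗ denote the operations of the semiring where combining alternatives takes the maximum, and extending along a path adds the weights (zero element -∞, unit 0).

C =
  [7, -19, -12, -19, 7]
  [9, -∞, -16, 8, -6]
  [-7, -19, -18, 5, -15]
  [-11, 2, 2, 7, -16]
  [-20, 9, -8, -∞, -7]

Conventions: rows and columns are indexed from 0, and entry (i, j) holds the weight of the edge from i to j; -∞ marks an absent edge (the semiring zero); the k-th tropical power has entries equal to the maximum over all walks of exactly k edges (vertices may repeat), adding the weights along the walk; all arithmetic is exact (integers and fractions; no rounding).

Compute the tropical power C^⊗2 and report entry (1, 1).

C^⊗2:
  [14, 16, -1, -7, 14]
  [16, 10, 10, 15, 16]
  [0, 7, 7, 12, 0]
  [11, 9, 9, 14, -4]
  [18, 2, -7, 17, 3]
Key observation: the optimum is the walk 1->3->1, with weight 8 + 2 = 10.
Optimal value attained by: walk 1->3->1.
Answer: (C^⊗2)[1][1] = 10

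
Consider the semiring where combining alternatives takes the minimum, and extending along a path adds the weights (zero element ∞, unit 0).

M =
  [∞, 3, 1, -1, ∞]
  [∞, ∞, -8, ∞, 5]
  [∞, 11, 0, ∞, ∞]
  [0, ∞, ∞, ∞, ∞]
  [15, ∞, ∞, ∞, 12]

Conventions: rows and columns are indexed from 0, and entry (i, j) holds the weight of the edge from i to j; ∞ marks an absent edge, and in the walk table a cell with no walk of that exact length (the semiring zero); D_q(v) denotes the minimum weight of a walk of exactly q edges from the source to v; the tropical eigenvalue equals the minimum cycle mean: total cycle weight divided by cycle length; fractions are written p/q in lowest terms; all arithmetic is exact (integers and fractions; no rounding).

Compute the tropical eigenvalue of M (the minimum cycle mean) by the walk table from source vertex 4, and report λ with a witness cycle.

q=0: [∞, ∞, ∞, ∞, 0]
q=1: [15, ∞, ∞, ∞, 12]
q=2: [27, 18, 16, 14, 24]
q=3: [14, 27, 10, 26, 23]
q=4: [26, 17, 10, 13, 32]
q=5: [13, 21, 9, 25, 22]
Optimal cycle mean attained by: cycle 0->3->0, total (-1) + 0, length 2.
Answer: λ = -1/2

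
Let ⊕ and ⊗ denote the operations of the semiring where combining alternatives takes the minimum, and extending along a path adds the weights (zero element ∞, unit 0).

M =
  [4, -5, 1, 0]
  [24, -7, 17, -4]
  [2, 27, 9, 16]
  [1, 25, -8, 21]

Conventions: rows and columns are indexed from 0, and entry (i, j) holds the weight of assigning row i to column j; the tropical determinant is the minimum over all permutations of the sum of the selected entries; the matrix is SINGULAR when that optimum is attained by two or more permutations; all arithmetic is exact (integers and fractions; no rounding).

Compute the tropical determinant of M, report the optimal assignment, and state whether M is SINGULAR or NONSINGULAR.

σ = (0, 1, 2, 3): 4 + (-7) + 9 + 21 = 27
σ = (0, 1, 3, 2): 4 + (-7) + 16 + (-8) = 5
σ = (0, 2, 1, 3): 4 + 17 + 27 + 21 = 69
σ = (0, 2, 3, 1): 4 + 17 + 16 + 25 = 62
σ = (0, 3, 1, 2): 4 + (-4) + 27 + (-8) = 19
σ = (0, 3, 2, 1): 4 + (-4) + 9 + 25 = 34
σ = (1, 0, 2, 3): (-5) + 24 + 9 + 21 = 49
σ = (1, 0, 3, 2): (-5) + 24 + 16 + (-8) = 27
σ = (1, 2, 0, 3): (-5) + 17 + 2 + 21 = 35
σ = (1, 2, 3, 0): (-5) + 17 + 16 + 1 = 29
σ = (1, 3, 0, 2): (-5) + (-4) + 2 + (-8) = -15
σ = (1, 3, 2, 0): (-5) + (-4) + 9 + 1 = 1
σ = (2, 0, 1, 3): 1 + 24 + 27 + 21 = 73
σ = (2, 0, 3, 1): 1 + 24 + 16 + 25 = 66
σ = (2, 1, 0, 3): 1 + (-7) + 2 + 21 = 17
σ = (2, 1, 3, 0): 1 + (-7) + 16 + 1 = 11
σ = (2, 3, 0, 1): 1 + (-4) + 2 + 25 = 24
σ = (2, 3, 1, 0): 1 + (-4) + 27 + 1 = 25
σ = (3, 0, 1, 2): 0 + 24 + 27 + (-8) = 43
σ = (3, 0, 2, 1): 0 + 24 + 9 + 25 = 58
σ = (3, 1, 0, 2): 0 + (-7) + 2 + (-8) = -13
σ = (3, 1, 2, 0): 0 + (-7) + 9 + 1 = 3
σ = (3, 2, 0, 1): 0 + 17 + 2 + 25 = 44
σ = (3, 2, 1, 0): 0 + 17 + 27 + 1 = 45
Optimal value attained by: σ = (1, 3, 0, 2).
Answer: det⊕(M) = -15; verdict: NONSINGULAR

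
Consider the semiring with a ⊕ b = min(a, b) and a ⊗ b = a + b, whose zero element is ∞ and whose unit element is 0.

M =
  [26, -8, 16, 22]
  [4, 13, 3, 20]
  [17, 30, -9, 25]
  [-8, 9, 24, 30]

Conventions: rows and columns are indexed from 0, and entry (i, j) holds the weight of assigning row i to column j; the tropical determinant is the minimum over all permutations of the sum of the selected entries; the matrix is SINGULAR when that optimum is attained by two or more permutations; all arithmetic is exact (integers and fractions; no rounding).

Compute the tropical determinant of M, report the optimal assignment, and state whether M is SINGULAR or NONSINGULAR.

σ = (0, 1, 2, 3): 26 + 13 + (-9) + 30 = 60
σ = (0, 1, 3, 2): 26 + 13 + 25 + 24 = 88
σ = (0, 2, 1, 3): 26 + 3 + 30 + 30 = 89
σ = (0, 2, 3, 1): 26 + 3 + 25 + 9 = 63
σ = (0, 3, 1, 2): 26 + 20 + 30 + 24 = 100
σ = (0, 3, 2, 1): 26 + 20 + (-9) + 9 = 46
σ = (1, 0, 2, 3): (-8) + 4 + (-9) + 30 = 17
σ = (1, 0, 3, 2): (-8) + 4 + 25 + 24 = 45
σ = (1, 2, 0, 3): (-8) + 3 + 17 + 30 = 42
σ = (1, 2, 3, 0): (-8) + 3 + 25 + (-8) = 12
σ = (1, 3, 0, 2): (-8) + 20 + 17 + 24 = 53
σ = (1, 3, 2, 0): (-8) + 20 + (-9) + (-8) = -5
σ = (2, 0, 1, 3): 16 + 4 + 30 + 30 = 80
σ = (2, 0, 3, 1): 16 + 4 + 25 + 9 = 54
σ = (2, 1, 0, 3): 16 + 13 + 17 + 30 = 76
σ = (2, 1, 3, 0): 16 + 13 + 25 + (-8) = 46
σ = (2, 3, 0, 1): 16 + 20 + 17 + 9 = 62
σ = (2, 3, 1, 0): 16 + 20 + 30 + (-8) = 58
σ = (3, 0, 1, 2): 22 + 4 + 30 + 24 = 80
σ = (3, 0, 2, 1): 22 + 4 + (-9) + 9 = 26
σ = (3, 1, 0, 2): 22 + 13 + 17 + 24 = 76
σ = (3, 1, 2, 0): 22 + 13 + (-9) + (-8) = 18
σ = (3, 2, 0, 1): 22 + 3 + 17 + 9 = 51
σ = (3, 2, 1, 0): 22 + 3 + 30 + (-8) = 47
Optimal value attained by: σ = (1, 3, 2, 0).
Answer: det⊕(M) = -5; verdict: NONSINGULAR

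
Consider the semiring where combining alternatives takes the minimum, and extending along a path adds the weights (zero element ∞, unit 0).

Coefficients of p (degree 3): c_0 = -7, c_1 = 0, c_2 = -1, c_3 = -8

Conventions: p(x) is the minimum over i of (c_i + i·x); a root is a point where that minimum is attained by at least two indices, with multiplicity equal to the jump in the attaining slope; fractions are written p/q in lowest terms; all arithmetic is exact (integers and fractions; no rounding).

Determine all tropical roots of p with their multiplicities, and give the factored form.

hull edge (i=0, c=-7) to (i=3, c=-8): slope -1/3, span 3
Factored form: p(x) = -8 ⊗ (x ⊕ 1/3) ⊗ (x ⊕ 1/3) ⊗ (x ⊕ 1/3)
Answer: roots = 1/3 (mult 3)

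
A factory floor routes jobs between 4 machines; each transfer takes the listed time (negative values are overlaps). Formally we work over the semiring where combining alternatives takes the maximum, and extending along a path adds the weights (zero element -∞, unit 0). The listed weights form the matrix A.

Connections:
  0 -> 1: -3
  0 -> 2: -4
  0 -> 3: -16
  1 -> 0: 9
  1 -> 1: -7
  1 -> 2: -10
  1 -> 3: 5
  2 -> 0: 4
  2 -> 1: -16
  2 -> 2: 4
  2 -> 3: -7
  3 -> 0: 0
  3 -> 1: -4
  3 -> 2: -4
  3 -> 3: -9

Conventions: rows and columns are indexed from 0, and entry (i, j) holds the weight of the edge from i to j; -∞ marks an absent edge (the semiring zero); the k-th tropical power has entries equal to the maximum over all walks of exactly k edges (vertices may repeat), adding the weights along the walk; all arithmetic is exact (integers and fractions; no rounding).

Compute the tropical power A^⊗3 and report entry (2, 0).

A^⊗2:
  [6, -10, 0, 2]
  [5, 6, 5, -2]
  [8, 1, 8, -3]
  [5, -3, 0, 1]
A^⊗3:
  [4, 3, 4, -5]
  [15, 2, 9, 11]
  [12, 5, 12, 6]
  [6, 2, 4, 2]
Key observation: the optimum is the walk 2->2->2->0, with weight 4 + 4 + 4 = 12.
Optimal value attained by: walk 2->2->2->0.
Answer: (A^⊗3)[2][0] = 12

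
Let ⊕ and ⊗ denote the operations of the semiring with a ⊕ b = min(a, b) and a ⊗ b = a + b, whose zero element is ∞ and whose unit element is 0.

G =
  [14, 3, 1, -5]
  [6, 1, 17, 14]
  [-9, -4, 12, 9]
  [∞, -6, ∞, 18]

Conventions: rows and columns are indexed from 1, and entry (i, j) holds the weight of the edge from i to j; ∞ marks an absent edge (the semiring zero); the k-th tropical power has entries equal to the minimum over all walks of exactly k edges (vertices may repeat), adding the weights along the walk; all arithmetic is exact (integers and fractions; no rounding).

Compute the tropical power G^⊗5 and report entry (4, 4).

G^⊗2:
  [-8, -11, 13, 9]
  [7, 2, 7, 1]
  [2, -6, -8, -14]
  [0, -5, 11, 8]
G^⊗3:
  [-5, -10, -7, -13]
  [-2, -5, 8, 2]
  [-17, -20, 3, -3]
  [1, -4, 1, -5]
G^⊗4:
  [-16, -19, -4, -10]
  [-1, -4, -1, -7]
  [-14, -19, -16, -22]
  [-8, -11, 2, -4]
G^⊗5:
  [-13, -18, -15, -21]
  [-10, -13, 0, -6]
  [-25, -28, -13, -19]
  [-7, -10, -7, -13]
Key observation: the optimum is the walk 4->2->1->3->1->4, with weight (-6) + 6 + 1 + (-9) + (-5) = -13.
Optimal value attained by: walk 4->2->1->3->1->4.
Answer: (G^⊗5)[4][4] = -13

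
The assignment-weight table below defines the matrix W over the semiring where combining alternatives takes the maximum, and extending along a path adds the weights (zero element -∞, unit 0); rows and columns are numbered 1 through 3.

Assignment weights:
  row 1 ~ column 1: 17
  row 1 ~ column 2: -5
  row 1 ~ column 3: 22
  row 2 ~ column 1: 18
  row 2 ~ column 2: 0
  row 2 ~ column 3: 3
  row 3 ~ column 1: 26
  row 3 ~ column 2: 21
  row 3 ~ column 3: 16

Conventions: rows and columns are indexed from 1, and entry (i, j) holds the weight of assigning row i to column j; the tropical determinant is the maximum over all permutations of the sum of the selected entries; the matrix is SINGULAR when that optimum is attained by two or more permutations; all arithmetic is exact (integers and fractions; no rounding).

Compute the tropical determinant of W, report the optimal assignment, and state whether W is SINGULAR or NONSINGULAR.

σ = (1, 2, 3): 17 + 0 + 16 = 33
σ = (1, 3, 2): 17 + 3 + 21 = 41
σ = (2, 1, 3): (-5) + 18 + 16 = 29
σ = (2, 3, 1): (-5) + 3 + 26 = 24
σ = (3, 1, 2): 22 + 18 + 21 = 61
σ = (3, 2, 1): 22 + 0 + 26 = 48
Optimal value attained by: σ = (3, 1, 2).
Answer: det⊕(W) = 61; verdict: NONSINGULAR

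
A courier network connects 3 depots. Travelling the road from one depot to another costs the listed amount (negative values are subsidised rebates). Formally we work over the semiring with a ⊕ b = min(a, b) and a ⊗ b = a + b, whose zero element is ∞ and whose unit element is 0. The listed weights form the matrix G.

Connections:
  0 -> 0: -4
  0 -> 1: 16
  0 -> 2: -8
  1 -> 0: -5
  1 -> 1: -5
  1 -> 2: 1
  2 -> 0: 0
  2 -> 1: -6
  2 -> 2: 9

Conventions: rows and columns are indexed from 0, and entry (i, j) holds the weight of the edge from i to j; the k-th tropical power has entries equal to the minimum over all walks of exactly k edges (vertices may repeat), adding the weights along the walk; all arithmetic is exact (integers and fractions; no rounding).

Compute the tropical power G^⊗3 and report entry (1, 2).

G^⊗2:
  [-8, -14, -12]
  [-10, -10, -13]
  [-11, -11, -8]
G^⊗3:
  [-19, -19, -16]
  [-15, -19, -18]
  [-16, -16, -19]
Key observation: the optimum is the walk 1->1->0->2, with weight (-5) + (-5) + (-8) = -18.
Optimal value attained by: walk 1->1->0->2.
Answer: (G^⊗3)[1][2] = -18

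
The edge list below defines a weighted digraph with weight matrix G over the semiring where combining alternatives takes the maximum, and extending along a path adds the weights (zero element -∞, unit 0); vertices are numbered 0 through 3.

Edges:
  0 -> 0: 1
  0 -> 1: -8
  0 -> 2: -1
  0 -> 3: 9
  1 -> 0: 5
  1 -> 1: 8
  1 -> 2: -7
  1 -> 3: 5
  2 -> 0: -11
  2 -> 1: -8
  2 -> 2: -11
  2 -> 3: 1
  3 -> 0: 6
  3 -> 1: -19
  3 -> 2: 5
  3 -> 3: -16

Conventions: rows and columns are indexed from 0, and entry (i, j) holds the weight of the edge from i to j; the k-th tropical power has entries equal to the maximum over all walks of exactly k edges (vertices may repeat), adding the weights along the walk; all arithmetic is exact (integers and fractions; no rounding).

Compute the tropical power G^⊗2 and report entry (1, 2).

G^⊗2:
  [15, 0, 14, 10]
  [13, 16, 10, 14]
  [7, 0, 6, -2]
  [7, -2, 5, 15]
Key observation: the optimum is the walk 1->3->2, with weight 5 + 5 = 10.
Optimal value attained by: walk 1->3->2.
Answer: (G^⊗2)[1][2] = 10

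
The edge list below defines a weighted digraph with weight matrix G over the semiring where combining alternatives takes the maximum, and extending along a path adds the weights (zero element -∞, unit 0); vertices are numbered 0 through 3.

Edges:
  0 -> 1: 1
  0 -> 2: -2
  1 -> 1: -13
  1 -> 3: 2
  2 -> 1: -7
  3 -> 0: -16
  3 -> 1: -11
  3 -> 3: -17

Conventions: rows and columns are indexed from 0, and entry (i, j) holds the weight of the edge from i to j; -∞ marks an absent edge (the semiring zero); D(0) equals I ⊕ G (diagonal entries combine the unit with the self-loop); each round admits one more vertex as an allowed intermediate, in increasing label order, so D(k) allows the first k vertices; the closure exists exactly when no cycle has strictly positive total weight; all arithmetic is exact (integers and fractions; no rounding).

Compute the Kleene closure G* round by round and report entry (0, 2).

D(0):
  [0, 1, -2, -∞]
  [-∞, 0, -∞, 2]
  [-∞, -7, 0, -∞]
  [-16, -11, -∞, 0]
D(1):
  [0, 1, -2, -∞]
  [-∞, 0, -∞, 2]
  [-∞, -7, 0, -∞]
  [-16, -11, -18, 0]
D(2):
  [0, 1, -2, 3]
  [-∞, 0, -∞, 2]
  [-∞, -7, 0, -5]
  [-16, -11, -18, 0]
D(3):
  [0, 1, -2, 3]
  [-∞, 0, -∞, 2]
  [-∞, -7, 0, -5]
  [-16, -11, -18, 0]
D(4):
  [0, 1, -2, 3]
  [-14, 0, -16, 2]
  [-21, -7, 0, -5]
  [-16, -11, -18, 0]
Answer: G*[0][2] = -2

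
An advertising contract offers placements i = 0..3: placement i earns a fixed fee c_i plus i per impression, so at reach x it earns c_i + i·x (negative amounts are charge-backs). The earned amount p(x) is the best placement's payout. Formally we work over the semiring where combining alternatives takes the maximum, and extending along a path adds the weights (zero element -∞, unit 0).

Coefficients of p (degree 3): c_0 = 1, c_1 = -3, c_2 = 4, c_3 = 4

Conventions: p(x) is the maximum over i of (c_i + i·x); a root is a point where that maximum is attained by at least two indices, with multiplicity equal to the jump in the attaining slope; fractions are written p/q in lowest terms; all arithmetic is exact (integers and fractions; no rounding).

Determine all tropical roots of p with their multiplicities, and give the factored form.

hull edge (i=0, c=1) to (i=2, c=4): slope 3/2, span 2
hull edge (i=2, c=4) to (i=3, c=4): slope 0, span 1
Factored form: p(x) = 4 ⊗ (x ⊕ (-3/2)) ⊗ (x ⊕ (-3/2)) ⊗ (x ⊕ 0)
Answer: roots = -3/2 (mult 2), 0 (mult 1)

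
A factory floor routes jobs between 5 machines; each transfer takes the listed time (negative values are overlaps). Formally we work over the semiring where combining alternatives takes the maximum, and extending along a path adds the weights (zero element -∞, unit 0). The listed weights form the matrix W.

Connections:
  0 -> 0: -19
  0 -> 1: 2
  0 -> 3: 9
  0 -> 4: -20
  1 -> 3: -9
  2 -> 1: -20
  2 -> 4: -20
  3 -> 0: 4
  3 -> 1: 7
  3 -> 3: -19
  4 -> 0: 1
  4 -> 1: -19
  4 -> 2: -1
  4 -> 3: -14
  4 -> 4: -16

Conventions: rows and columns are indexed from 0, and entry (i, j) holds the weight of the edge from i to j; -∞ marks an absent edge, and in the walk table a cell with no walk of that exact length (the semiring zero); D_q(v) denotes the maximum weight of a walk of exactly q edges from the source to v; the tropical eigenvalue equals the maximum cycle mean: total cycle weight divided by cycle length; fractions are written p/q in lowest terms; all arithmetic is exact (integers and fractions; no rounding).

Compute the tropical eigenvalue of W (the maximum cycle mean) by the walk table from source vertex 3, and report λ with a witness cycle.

q=0: [-∞, -∞, -∞, 0, -∞]
q=1: [4, 7, -∞, -19, -∞]
q=2: [-15, 6, -∞, 13, -16]
q=3: [17, 20, -17, -3, -32]
q=4: [1, 19, -33, 26, -3]
q=5: [30, 33, -4, 10, -19]
Optimal cycle mean attained by: cycle 0->3->0, total 9 + 4, length 2.
Answer: λ = 13/2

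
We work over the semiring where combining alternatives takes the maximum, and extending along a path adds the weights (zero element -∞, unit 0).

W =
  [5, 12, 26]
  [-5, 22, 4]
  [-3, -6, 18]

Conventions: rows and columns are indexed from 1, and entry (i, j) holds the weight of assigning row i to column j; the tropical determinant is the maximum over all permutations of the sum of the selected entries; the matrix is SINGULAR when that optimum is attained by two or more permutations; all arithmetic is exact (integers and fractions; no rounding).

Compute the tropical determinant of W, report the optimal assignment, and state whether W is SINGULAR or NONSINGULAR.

σ = (1, 2, 3): 5 + 22 + 18 = 45
σ = (1, 3, 2): 5 + 4 + (-6) = 3
σ = (2, 1, 3): 12 + (-5) + 18 = 25
σ = (2, 3, 1): 12 + 4 + (-3) = 13
σ = (3, 1, 2): 26 + (-5) + (-6) = 15
σ = (3, 2, 1): 26 + 22 + (-3) = 45
Optimal value attained by: σ = (1, 2, 3).
Answer: det⊕(W) = 45; verdict: SINGULAR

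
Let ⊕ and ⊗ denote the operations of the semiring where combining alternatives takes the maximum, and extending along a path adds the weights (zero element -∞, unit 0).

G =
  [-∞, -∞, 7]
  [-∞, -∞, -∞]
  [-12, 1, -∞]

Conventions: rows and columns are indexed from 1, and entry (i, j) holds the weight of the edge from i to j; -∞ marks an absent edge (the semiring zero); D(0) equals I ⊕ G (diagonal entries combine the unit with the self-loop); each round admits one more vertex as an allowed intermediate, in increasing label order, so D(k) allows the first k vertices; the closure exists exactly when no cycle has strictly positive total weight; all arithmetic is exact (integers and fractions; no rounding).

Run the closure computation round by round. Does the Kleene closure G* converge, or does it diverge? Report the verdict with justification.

D(0):
  [0, -∞, 7]
  [-∞, 0, -∞]
  [-12, 1, 0]
D(1):
  [0, -∞, 7]
  [-∞, 0, -∞]
  [-12, 1, 0]
D(2):
  [0, -∞, 7]
  [-∞, 0, -∞]
  [-12, 1, 0]
D(3):
  [0, 8, 7]
  [-∞, 0, -∞]
  [-12, 1, 0]
Key observation: every diagonal entry stays at the unit through all rounds, so no improving cycle exists.
Answer: CONVERGES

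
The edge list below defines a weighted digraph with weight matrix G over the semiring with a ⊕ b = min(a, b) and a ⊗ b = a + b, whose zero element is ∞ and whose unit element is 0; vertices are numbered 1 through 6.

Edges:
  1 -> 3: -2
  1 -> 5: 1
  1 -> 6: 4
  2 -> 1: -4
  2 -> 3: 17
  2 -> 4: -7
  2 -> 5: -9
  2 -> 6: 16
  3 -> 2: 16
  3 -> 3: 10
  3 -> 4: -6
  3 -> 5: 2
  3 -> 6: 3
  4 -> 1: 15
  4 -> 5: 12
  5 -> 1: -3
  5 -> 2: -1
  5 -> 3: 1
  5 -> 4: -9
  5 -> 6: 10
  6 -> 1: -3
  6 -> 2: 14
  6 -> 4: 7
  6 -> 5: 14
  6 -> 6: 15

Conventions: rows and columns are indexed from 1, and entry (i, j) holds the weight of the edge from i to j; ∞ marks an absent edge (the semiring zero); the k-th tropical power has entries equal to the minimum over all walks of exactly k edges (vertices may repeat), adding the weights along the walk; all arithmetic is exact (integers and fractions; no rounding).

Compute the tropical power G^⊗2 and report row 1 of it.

G^⊗2:
  [-2, 0, 2, -8, 0, 1]
  [-12, -10, -8, -18, -3, 0]
  [-1, 1, 3, -7, 6, 12]
  [9, 11, 13, 3, 16, 19]
  [-5, 17, -5, -8, -10, 1]
  [10, 13, -5, 5, -2, 1]
Answer: row 1 of G^⊗2 = [-2, 0, 2, -8, 0, 1]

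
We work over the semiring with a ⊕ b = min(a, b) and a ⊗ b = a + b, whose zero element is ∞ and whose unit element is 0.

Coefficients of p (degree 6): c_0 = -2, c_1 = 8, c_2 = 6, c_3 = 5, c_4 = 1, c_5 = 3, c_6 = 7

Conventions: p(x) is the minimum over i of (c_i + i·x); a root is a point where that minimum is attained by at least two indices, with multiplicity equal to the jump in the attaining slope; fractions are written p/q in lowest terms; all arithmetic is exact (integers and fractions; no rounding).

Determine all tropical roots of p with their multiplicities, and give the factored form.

hull edge (i=0, c=-2) to (i=4, c=1): slope 3/4, span 4
hull edge (i=4, c=1) to (i=5, c=3): slope 2, span 1
hull edge (i=5, c=3) to (i=6, c=7): slope 4, span 1
Factored form: p(x) = 7 ⊗ (x ⊕ (-4)) ⊗ (x ⊕ (-2)) ⊗ (x ⊕ (-3/4)) ⊗ (x ⊕ (-3/4)) ⊗ (x ⊕ (-3/4)) ⊗ (x ⊕ (-3/4))
Answer: roots = -4 (mult 1), -2 (mult 1), -3/4 (mult 4)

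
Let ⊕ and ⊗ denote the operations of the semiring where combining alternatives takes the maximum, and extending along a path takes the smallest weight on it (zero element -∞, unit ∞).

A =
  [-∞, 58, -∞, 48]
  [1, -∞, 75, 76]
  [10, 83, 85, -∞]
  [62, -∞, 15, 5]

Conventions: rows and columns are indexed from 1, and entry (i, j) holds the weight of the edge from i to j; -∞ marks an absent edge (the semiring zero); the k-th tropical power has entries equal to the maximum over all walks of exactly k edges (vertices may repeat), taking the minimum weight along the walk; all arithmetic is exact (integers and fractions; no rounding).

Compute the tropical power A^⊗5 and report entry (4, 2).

A^⊗2:
  [48, -∞, 58, 58]
  [62, 75, 75, 5]
  [10, 83, 85, 76]
  [10, 58, 15, 48]
A^⊗3:
  [58, 58, 58, 48]
  [10, 75, 75, 75]
  [62, 83, 85, 76]
  [48, 15, 58, 58]
A^⊗4:
  [48, 58, 58, 58]
  [62, 75, 75, 75]
  [62, 83, 85, 76]
  [58, 58, 58, 48]
A^⊗5:
  [58, 58, 58, 58]
  [62, 75, 75, 75]
  [62, 83, 85, 76]
  [48, 58, 58, 58]
Key observation: the optimum is the walk 4->1->2->3->3->2, with weight 62 min 58 min 75 min 85 min 83 = 58.
Optimal value attained by: walk 4->1->2->3->3->2.
Answer: (A^⊗5)[4][2] = 58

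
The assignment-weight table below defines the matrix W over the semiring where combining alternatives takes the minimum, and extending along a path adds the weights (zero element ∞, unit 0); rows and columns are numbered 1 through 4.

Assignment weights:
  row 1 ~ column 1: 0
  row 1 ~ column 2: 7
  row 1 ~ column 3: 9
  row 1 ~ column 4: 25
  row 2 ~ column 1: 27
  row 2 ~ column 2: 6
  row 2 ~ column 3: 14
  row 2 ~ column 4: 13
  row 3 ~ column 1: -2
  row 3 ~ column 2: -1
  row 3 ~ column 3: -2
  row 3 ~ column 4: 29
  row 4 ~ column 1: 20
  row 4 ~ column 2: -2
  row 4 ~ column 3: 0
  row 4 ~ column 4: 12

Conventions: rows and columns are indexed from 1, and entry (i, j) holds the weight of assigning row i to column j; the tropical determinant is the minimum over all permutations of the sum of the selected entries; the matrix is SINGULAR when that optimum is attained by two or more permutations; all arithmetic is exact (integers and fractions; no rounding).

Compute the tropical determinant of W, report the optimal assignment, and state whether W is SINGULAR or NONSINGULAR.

σ = (1, 2, 3, 4): 0 + 6 + (-2) + 12 = 16
σ = (1, 2, 4, 3): 0 + 6 + 29 + 0 = 35
σ = (1, 3, 2, 4): 0 + 14 + (-1) + 12 = 25
σ = (1, 3, 4, 2): 0 + 14 + 29 + (-2) = 41
σ = (1, 4, 2, 3): 0 + 13 + (-1) + 0 = 12
σ = (1, 4, 3, 2): 0 + 13 + (-2) + (-2) = 9
σ = (2, 1, 3, 4): 7 + 27 + (-2) + 12 = 44
σ = (2, 1, 4, 3): 7 + 27 + 29 + 0 = 63
σ = (2, 3, 1, 4): 7 + 14 + (-2) + 12 = 31
σ = (2, 3, 4, 1): 7 + 14 + 29 + 20 = 70
σ = (2, 4, 1, 3): 7 + 13 + (-2) + 0 = 18
σ = (2, 4, 3, 1): 7 + 13 + (-2) + 20 = 38
σ = (3, 1, 2, 4): 9 + 27 + (-1) + 12 = 47
σ = (3, 1, 4, 2): 9 + 27 + 29 + (-2) = 63
σ = (3, 2, 1, 4): 9 + 6 + (-2) + 12 = 25
σ = (3, 2, 4, 1): 9 + 6 + 29 + 20 = 64
σ = (3, 4, 1, 2): 9 + 13 + (-2) + (-2) = 18
σ = (3, 4, 2, 1): 9 + 13 + (-1) + 20 = 41
σ = (4, 1, 2, 3): 25 + 27 + (-1) + 0 = 51
σ = (4, 1, 3, 2): 25 + 27 + (-2) + (-2) = 48
σ = (4, 2, 1, 3): 25 + 6 + (-2) + 0 = 29
σ = (4, 2, 3, 1): 25 + 6 + (-2) + 20 = 49
σ = (4, 3, 1, 2): 25 + 14 + (-2) + (-2) = 35
σ = (4, 3, 2, 1): 25 + 14 + (-1) + 20 = 58
Optimal value attained by: σ = (1, 4, 3, 2).
Answer: det⊕(W) = 9; verdict: NONSINGULAR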